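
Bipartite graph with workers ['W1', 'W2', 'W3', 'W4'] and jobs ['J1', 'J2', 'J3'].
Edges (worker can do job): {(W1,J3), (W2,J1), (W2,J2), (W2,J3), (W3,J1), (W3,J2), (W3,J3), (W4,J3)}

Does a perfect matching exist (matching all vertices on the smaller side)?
Yes, perfect matching exists (size 3)

Perfect matching: {(W2,J1), (W3,J2), (W4,J3)}
All 3 vertices on the smaller side are matched.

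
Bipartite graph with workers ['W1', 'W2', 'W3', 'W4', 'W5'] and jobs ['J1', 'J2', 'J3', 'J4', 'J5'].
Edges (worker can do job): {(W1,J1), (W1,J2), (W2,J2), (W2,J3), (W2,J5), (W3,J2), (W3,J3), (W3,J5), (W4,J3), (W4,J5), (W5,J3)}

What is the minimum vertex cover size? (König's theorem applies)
Minimum vertex cover size = 4

By König's theorem: in bipartite graphs,
min vertex cover = max matching = 4

Maximum matching has size 4, so minimum vertex cover also has size 4.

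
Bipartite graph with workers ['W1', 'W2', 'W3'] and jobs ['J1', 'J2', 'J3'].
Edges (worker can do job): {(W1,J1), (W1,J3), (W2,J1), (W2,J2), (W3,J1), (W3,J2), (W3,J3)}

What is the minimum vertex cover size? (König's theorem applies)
Minimum vertex cover size = 3

By König's theorem: in bipartite graphs,
min vertex cover = max matching = 3

Maximum matching has size 3, so minimum vertex cover also has size 3.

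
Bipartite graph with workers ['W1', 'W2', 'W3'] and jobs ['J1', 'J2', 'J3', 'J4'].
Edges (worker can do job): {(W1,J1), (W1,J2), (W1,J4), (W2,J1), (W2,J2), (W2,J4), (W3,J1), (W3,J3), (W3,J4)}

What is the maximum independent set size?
Maximum independent set = 4

By König's theorem:
- Min vertex cover = Max matching = 3
- Max independent set = Total vertices - Min vertex cover
- Max independent set = 7 - 3 = 4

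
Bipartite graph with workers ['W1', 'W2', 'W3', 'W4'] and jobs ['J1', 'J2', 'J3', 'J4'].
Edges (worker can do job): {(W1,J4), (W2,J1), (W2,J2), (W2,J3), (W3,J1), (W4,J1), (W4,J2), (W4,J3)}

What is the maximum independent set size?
Maximum independent set = 4

By König's theorem:
- Min vertex cover = Max matching = 4
- Max independent set = Total vertices - Min vertex cover
- Max independent set = 8 - 4 = 4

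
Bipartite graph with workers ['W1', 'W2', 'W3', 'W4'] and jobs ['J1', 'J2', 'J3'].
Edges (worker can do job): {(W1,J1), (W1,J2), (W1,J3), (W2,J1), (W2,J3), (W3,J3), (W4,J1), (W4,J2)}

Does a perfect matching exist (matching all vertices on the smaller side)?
Yes, perfect matching exists (size 3)

Perfect matching: {(W1,J1), (W3,J3), (W4,J2)}
All 3 vertices on the smaller side are matched.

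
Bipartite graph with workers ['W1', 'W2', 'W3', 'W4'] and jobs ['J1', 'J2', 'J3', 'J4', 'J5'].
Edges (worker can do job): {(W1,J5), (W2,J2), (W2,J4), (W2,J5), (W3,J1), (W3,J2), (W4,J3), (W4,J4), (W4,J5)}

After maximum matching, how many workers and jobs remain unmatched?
Unmatched: 0 workers, 1 jobs

Maximum matching size: 4
Workers: 4 total, 4 matched, 0 unmatched
Jobs: 5 total, 4 matched, 1 unmatched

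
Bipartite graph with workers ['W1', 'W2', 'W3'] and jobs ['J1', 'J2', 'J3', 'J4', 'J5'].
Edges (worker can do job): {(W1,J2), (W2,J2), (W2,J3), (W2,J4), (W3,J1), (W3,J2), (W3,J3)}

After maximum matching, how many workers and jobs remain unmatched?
Unmatched: 0 workers, 2 jobs

Maximum matching size: 3
Workers: 3 total, 3 matched, 0 unmatched
Jobs: 5 total, 3 matched, 2 unmatched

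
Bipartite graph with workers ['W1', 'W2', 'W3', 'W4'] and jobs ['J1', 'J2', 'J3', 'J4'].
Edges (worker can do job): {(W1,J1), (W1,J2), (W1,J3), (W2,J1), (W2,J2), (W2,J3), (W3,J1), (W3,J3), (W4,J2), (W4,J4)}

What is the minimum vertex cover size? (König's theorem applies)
Minimum vertex cover size = 4

By König's theorem: in bipartite graphs,
min vertex cover = max matching = 4

Maximum matching has size 4, so minimum vertex cover also has size 4.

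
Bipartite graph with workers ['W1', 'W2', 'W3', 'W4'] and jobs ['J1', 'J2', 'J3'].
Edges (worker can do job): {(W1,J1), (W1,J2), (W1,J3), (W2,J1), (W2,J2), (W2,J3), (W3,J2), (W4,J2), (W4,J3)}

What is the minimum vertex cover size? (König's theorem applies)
Minimum vertex cover size = 3

By König's theorem: in bipartite graphs,
min vertex cover = max matching = 3

Maximum matching has size 3, so minimum vertex cover also has size 3.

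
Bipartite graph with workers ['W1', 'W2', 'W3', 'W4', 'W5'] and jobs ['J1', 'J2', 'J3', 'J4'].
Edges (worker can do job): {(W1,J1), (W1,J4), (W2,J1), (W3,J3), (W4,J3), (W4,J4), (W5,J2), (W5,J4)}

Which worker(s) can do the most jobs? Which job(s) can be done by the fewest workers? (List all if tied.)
Most versatile: W1, W4, W5 (2 jobs); Least covered: J2 (1 workers)

Worker degrees (jobs they can do): W1:2, W2:1, W3:1, W4:2, W5:2
Job degrees (workers who can do it): J1:2, J2:1, J3:2, J4:3

Maximum worker degree is 2, achieved by: W1, W4, W5
Minimum job degree is 1, achieved by: J2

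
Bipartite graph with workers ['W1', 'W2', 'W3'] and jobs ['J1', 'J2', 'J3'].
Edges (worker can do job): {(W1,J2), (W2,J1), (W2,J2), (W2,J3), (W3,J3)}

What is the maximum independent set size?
Maximum independent set = 3

By König's theorem:
- Min vertex cover = Max matching = 3
- Max independent set = Total vertices - Min vertex cover
- Max independent set = 6 - 3 = 3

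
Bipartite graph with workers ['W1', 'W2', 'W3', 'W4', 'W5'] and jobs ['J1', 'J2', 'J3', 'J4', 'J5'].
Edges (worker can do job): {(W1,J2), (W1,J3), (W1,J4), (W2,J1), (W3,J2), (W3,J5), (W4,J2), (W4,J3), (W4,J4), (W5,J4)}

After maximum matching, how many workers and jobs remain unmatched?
Unmatched: 0 workers, 0 jobs

Maximum matching size: 5
Workers: 5 total, 5 matched, 0 unmatched
Jobs: 5 total, 5 matched, 0 unmatched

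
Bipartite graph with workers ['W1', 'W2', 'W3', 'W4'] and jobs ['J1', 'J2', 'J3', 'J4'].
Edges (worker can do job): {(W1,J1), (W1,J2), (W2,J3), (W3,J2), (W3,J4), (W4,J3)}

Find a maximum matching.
Matching: {(W1,J1), (W3,J2), (W4,J3)}

Maximum matching (size 3):
  W1 → J1
  W3 → J2
  W4 → J3

Each worker is assigned to at most one job, and each job to at most one worker.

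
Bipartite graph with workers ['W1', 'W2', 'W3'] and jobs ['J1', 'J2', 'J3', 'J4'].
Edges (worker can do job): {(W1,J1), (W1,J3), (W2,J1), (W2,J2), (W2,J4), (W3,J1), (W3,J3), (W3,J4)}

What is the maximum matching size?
Maximum matching size = 3

Maximum matching: {(W1,J3), (W2,J2), (W3,J1)}
Size: 3

This assigns 3 workers to 3 distinct jobs.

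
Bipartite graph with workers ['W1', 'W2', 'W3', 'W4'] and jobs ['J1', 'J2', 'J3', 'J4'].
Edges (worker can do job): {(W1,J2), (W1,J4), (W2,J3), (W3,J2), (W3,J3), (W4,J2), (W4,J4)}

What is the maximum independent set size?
Maximum independent set = 5

By König's theorem:
- Min vertex cover = Max matching = 3
- Max independent set = Total vertices - Min vertex cover
- Max independent set = 8 - 3 = 5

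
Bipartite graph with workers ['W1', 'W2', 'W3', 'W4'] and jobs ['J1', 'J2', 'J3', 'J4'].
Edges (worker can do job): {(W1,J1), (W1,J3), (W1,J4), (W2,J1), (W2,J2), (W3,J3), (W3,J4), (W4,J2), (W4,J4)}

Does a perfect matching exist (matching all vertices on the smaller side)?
Yes, perfect matching exists (size 4)

Perfect matching: {(W1,J3), (W2,J1), (W3,J4), (W4,J2)}
All 4 vertices on the smaller side are matched.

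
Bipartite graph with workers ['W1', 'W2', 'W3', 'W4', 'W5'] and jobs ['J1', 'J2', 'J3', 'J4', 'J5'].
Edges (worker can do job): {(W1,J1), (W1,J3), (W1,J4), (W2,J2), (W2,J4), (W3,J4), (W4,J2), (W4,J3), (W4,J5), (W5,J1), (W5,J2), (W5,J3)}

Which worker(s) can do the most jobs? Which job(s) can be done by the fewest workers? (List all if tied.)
Most versatile: W1, W4, W5 (3 jobs); Least covered: J5 (1 workers)

Worker degrees (jobs they can do): W1:3, W2:2, W3:1, W4:3, W5:3
Job degrees (workers who can do it): J1:2, J2:3, J3:3, J4:3, J5:1

Maximum worker degree is 3, achieved by: W1, W4, W5
Minimum job degree is 1, achieved by: J5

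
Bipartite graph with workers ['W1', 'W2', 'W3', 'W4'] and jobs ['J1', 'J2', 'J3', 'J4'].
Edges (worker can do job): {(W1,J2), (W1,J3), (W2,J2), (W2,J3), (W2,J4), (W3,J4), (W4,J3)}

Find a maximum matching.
Matching: {(W1,J2), (W3,J4), (W4,J3)}

Maximum matching (size 3):
  W1 → J2
  W3 → J4
  W4 → J3

Each worker is assigned to at most one job, and each job to at most one worker.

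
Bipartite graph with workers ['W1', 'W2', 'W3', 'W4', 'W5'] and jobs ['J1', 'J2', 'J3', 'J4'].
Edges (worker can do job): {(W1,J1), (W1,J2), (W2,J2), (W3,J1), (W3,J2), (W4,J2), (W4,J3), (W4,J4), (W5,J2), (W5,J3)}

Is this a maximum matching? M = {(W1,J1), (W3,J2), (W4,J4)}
No, size 3 is not maximum

Proposed matching has size 3.
Maximum matching size for this graph: 4.

This is NOT maximum - can be improved to size 4.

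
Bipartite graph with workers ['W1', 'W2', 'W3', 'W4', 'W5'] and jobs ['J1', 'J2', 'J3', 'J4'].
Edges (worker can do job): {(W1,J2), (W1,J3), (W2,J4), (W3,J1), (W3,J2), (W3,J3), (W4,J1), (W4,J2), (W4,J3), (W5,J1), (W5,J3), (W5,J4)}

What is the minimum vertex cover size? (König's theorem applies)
Minimum vertex cover size = 4

By König's theorem: in bipartite graphs,
min vertex cover = max matching = 4

Maximum matching has size 4, so minimum vertex cover also has size 4.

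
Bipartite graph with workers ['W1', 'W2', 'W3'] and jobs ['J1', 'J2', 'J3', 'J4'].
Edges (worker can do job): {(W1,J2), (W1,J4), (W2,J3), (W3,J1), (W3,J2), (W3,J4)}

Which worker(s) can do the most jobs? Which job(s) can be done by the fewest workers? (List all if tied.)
Most versatile: W3 (3 jobs); Least covered: J1, J3 (1 workers)

Worker degrees (jobs they can do): W1:2, W2:1, W3:3
Job degrees (workers who can do it): J1:1, J2:2, J3:1, J4:2

Maximum worker degree is 3, achieved by: W3
Minimum job degree is 1, achieved by: J1, J3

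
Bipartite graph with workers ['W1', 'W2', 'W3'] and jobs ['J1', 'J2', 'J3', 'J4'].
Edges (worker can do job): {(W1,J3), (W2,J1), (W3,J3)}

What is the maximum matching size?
Maximum matching size = 2

Maximum matching: {(W2,J1), (W3,J3)}
Size: 2

This assigns 2 workers to 2 distinct jobs.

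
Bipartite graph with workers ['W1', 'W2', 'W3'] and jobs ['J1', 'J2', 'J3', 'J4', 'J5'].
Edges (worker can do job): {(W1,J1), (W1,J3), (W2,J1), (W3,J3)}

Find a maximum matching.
Matching: {(W1,J1), (W3,J3)}

Maximum matching (size 2):
  W1 → J1
  W3 → J3

Each worker is assigned to at most one job, and each job to at most one worker.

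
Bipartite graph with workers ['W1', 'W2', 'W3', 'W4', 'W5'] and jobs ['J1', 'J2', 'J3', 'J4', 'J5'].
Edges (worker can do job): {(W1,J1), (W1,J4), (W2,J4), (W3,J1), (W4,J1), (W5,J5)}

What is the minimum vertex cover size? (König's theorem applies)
Minimum vertex cover size = 3

By König's theorem: in bipartite graphs,
min vertex cover = max matching = 3

Maximum matching has size 3, so minimum vertex cover also has size 3.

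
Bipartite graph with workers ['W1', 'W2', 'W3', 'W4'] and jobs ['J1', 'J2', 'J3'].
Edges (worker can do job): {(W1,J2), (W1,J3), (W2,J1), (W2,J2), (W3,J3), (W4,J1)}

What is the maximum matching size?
Maximum matching size = 3

Maximum matching: {(W1,J2), (W3,J3), (W4,J1)}
Size: 3

This assigns 3 workers to 3 distinct jobs.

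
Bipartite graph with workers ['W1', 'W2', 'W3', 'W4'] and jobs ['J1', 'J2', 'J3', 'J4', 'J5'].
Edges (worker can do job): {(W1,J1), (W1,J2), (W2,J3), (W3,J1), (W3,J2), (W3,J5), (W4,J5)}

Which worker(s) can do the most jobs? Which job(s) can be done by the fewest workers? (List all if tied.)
Most versatile: W3 (3 jobs); Least covered: J4 (0 workers)

Worker degrees (jobs they can do): W1:2, W2:1, W3:3, W4:1
Job degrees (workers who can do it): J1:2, J2:2, J3:1, J4:0, J5:2

Maximum worker degree is 3, achieved by: W3
Minimum job degree is 0, achieved by: J4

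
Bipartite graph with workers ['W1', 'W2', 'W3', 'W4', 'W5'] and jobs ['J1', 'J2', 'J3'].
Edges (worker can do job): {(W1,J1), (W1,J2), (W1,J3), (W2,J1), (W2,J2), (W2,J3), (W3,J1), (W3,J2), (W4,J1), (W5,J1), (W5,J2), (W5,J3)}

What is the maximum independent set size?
Maximum independent set = 5

By König's theorem:
- Min vertex cover = Max matching = 3
- Max independent set = Total vertices - Min vertex cover
- Max independent set = 8 - 3 = 5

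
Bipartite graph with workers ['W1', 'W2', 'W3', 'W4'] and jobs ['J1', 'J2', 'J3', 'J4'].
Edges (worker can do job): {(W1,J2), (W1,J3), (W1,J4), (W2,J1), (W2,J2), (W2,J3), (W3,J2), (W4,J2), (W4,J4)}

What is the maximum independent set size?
Maximum independent set = 4

By König's theorem:
- Min vertex cover = Max matching = 4
- Max independent set = Total vertices - Min vertex cover
- Max independent set = 8 - 4 = 4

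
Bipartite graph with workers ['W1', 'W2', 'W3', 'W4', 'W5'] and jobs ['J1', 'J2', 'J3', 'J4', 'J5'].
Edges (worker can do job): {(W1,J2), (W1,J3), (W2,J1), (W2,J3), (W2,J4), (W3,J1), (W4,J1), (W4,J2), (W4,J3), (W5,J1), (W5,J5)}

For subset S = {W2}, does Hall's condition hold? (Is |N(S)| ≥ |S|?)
Yes: |N(S)| = 3, |S| = 1

Subset S = {W2}
Neighbors N(S) = {J1, J3, J4}

|N(S)| = 3, |S| = 1
Hall's condition: |N(S)| ≥ |S| is satisfied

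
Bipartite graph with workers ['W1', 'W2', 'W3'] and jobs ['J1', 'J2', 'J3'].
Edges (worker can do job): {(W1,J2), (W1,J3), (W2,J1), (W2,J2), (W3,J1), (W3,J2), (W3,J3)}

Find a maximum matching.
Matching: {(W1,J3), (W2,J1), (W3,J2)}

Maximum matching (size 3):
  W1 → J3
  W2 → J1
  W3 → J2

Each worker is assigned to at most one job, and each job to at most one worker.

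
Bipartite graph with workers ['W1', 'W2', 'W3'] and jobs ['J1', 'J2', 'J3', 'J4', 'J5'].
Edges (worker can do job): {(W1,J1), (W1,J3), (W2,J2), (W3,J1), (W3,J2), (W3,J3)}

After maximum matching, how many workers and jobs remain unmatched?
Unmatched: 0 workers, 2 jobs

Maximum matching size: 3
Workers: 3 total, 3 matched, 0 unmatched
Jobs: 5 total, 3 matched, 2 unmatched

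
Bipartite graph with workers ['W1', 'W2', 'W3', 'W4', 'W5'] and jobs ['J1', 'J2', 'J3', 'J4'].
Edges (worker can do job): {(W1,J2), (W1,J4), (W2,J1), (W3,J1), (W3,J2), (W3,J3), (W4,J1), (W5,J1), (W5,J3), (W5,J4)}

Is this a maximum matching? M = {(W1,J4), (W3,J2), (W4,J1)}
No, size 3 is not maximum

Proposed matching has size 3.
Maximum matching size for this graph: 4.

This is NOT maximum - can be improved to size 4.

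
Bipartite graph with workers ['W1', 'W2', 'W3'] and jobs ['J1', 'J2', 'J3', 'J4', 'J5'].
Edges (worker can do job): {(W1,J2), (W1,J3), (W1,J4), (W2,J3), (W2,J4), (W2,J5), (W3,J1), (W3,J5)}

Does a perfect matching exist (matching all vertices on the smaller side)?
Yes, perfect matching exists (size 3)

Perfect matching: {(W1,J2), (W2,J3), (W3,J5)}
All 3 vertices on the smaller side are matched.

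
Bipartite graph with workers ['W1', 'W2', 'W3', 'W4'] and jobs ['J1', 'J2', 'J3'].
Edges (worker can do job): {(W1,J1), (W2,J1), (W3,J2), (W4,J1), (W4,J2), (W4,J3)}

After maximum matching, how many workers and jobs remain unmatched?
Unmatched: 1 workers, 0 jobs

Maximum matching size: 3
Workers: 4 total, 3 matched, 1 unmatched
Jobs: 3 total, 3 matched, 0 unmatched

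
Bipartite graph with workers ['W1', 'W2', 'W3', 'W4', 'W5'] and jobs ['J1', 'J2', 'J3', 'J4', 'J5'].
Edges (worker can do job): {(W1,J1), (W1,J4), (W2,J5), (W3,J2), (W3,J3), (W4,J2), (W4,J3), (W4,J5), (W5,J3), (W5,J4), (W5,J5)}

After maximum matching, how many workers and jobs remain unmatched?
Unmatched: 0 workers, 0 jobs

Maximum matching size: 5
Workers: 5 total, 5 matched, 0 unmatched
Jobs: 5 total, 5 matched, 0 unmatched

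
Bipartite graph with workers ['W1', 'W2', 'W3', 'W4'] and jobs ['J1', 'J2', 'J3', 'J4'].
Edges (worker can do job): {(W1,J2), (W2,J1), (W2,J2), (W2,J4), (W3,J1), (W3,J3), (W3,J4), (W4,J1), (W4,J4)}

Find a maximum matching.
Matching: {(W1,J2), (W2,J1), (W3,J3), (W4,J4)}

Maximum matching (size 4):
  W1 → J2
  W2 → J1
  W3 → J3
  W4 → J4

Each worker is assigned to at most one job, and each job to at most one worker.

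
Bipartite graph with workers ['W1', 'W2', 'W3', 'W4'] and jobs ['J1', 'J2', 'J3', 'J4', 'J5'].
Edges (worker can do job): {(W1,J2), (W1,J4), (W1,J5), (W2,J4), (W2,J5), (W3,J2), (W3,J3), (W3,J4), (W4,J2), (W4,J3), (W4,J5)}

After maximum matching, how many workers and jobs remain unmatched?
Unmatched: 0 workers, 1 jobs

Maximum matching size: 4
Workers: 4 total, 4 matched, 0 unmatched
Jobs: 5 total, 4 matched, 1 unmatched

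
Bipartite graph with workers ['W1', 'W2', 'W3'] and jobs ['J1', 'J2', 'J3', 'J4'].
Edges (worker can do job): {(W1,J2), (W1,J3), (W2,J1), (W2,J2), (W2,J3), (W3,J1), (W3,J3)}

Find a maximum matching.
Matching: {(W1,J2), (W2,J1), (W3,J3)}

Maximum matching (size 3):
  W1 → J2
  W2 → J1
  W3 → J3

Each worker is assigned to at most one job, and each job to at most one worker.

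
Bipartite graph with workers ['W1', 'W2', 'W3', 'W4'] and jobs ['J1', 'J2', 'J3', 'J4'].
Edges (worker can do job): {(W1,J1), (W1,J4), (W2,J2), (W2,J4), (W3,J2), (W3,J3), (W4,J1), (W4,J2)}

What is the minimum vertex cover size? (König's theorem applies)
Minimum vertex cover size = 4

By König's theorem: in bipartite graphs,
min vertex cover = max matching = 4

Maximum matching has size 4, so minimum vertex cover also has size 4.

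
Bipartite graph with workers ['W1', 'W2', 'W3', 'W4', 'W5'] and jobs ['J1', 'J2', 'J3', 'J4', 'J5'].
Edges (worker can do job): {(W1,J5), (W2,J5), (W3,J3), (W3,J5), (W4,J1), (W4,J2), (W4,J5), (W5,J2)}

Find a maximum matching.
Matching: {(W1,J5), (W3,J3), (W4,J1), (W5,J2)}

Maximum matching (size 4):
  W1 → J5
  W3 → J3
  W4 → J1
  W5 → J2

Each worker is assigned to at most one job, and each job to at most one worker.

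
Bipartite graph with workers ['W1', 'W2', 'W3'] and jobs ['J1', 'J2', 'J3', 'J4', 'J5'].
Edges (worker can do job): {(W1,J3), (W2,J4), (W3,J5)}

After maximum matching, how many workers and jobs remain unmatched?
Unmatched: 0 workers, 2 jobs

Maximum matching size: 3
Workers: 3 total, 3 matched, 0 unmatched
Jobs: 5 total, 3 matched, 2 unmatched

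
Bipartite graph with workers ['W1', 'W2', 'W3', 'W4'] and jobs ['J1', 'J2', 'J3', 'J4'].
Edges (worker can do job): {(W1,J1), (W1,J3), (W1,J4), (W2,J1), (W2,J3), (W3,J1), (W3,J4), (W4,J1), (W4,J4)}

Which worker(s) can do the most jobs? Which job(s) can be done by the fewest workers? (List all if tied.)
Most versatile: W1 (3 jobs); Least covered: J2 (0 workers)

Worker degrees (jobs they can do): W1:3, W2:2, W3:2, W4:2
Job degrees (workers who can do it): J1:4, J2:0, J3:2, J4:3

Maximum worker degree is 3, achieved by: W1
Minimum job degree is 0, achieved by: J2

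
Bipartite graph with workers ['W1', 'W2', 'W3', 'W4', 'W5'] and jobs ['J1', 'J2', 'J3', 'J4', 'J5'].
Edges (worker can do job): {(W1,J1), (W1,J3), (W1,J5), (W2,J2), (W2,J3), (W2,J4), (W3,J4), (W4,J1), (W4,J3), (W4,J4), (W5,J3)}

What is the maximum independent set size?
Maximum independent set = 5

By König's theorem:
- Min vertex cover = Max matching = 5
- Max independent set = Total vertices - Min vertex cover
- Max independent set = 10 - 5 = 5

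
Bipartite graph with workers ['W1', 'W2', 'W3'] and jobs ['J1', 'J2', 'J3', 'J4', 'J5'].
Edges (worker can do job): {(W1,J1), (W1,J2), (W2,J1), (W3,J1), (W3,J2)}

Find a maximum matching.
Matching: {(W1,J2), (W3,J1)}

Maximum matching (size 2):
  W1 → J2
  W3 → J1

Each worker is assigned to at most one job, and each job to at most one worker.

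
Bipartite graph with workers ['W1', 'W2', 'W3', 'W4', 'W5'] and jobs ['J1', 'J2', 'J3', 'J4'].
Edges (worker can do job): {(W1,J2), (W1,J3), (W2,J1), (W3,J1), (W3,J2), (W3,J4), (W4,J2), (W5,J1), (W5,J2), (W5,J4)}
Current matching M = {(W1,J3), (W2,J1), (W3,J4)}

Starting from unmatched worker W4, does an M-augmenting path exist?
Yes: W4 → J2

An M-augmenting path alternates non-matching / matching edges, starting and ending at unmatched vertices.
Path: W4 → J2
(J2 is unmatched in M, so the path is augmenting.)
Flipping edges along this path would increase |M| from 3 to 4.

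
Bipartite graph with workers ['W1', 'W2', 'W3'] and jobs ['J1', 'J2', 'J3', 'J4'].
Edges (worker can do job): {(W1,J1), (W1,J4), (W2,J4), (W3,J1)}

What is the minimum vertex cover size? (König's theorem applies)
Minimum vertex cover size = 2

By König's theorem: in bipartite graphs,
min vertex cover = max matching = 2

Maximum matching has size 2, so minimum vertex cover also has size 2.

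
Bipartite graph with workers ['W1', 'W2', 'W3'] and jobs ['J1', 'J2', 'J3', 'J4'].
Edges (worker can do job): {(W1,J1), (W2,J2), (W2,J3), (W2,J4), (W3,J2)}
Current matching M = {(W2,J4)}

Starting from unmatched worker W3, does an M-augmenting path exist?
Yes: W3 → J2

An M-augmenting path alternates non-matching / matching edges, starting and ending at unmatched vertices.
Path: W3 → J2
(J2 is unmatched in M, so the path is augmenting.)
Flipping edges along this path would increase |M| from 1 to 2.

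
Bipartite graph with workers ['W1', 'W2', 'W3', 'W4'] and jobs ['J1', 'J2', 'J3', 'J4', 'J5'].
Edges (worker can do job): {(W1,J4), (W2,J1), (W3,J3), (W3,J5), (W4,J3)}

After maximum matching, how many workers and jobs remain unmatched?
Unmatched: 0 workers, 1 jobs

Maximum matching size: 4
Workers: 4 total, 4 matched, 0 unmatched
Jobs: 5 total, 4 matched, 1 unmatched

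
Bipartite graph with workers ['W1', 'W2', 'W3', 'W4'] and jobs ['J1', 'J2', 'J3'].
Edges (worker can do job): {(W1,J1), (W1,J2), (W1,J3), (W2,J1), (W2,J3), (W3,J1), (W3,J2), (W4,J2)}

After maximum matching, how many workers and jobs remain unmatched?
Unmatched: 1 workers, 0 jobs

Maximum matching size: 3
Workers: 4 total, 3 matched, 1 unmatched
Jobs: 3 total, 3 matched, 0 unmatched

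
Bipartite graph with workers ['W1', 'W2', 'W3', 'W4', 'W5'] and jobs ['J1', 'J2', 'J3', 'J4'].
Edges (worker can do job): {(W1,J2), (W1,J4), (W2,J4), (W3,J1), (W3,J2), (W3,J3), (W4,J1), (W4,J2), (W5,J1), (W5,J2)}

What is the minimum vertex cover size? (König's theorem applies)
Minimum vertex cover size = 4

By König's theorem: in bipartite graphs,
min vertex cover = max matching = 4

Maximum matching has size 4, so minimum vertex cover also has size 4.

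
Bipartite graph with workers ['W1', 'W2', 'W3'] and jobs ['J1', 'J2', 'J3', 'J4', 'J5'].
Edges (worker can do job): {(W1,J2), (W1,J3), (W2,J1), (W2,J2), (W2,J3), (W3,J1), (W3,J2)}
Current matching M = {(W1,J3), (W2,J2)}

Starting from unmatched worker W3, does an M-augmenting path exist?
Yes: W3 → J1

An M-augmenting path alternates non-matching / matching edges, starting and ending at unmatched vertices.
Path: W3 → J1
(J1 is unmatched in M, so the path is augmenting.)
Flipping edges along this path would increase |M| from 2 to 3.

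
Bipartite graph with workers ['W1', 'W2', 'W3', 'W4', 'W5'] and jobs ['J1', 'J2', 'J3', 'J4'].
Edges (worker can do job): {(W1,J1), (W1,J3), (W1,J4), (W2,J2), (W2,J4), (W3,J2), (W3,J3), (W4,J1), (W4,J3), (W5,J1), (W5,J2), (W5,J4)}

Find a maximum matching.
Matching: {(W1,J1), (W3,J2), (W4,J3), (W5,J4)}

Maximum matching (size 4):
  W1 → J1
  W3 → J2
  W4 → J3
  W5 → J4

Each worker is assigned to at most one job, and each job to at most one worker.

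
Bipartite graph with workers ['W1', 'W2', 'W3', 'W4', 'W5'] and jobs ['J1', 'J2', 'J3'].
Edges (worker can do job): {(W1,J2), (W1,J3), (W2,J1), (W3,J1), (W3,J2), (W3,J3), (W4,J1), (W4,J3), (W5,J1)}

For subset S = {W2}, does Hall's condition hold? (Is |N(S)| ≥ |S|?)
Yes: |N(S)| = 1, |S| = 1

Subset S = {W2}
Neighbors N(S) = {J1}

|N(S)| = 1, |S| = 1
Hall's condition: |N(S)| ≥ |S| is satisfied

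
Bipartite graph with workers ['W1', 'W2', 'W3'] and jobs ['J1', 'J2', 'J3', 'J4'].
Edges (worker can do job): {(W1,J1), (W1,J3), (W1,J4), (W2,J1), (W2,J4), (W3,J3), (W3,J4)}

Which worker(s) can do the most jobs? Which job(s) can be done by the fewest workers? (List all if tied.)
Most versatile: W1 (3 jobs); Least covered: J2 (0 workers)

Worker degrees (jobs they can do): W1:3, W2:2, W3:2
Job degrees (workers who can do it): J1:2, J2:0, J3:2, J4:3

Maximum worker degree is 3, achieved by: W1
Minimum job degree is 0, achieved by: J2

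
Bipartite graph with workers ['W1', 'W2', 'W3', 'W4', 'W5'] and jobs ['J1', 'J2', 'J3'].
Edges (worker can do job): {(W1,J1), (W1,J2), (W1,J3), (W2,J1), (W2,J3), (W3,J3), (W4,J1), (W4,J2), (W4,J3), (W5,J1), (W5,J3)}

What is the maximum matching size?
Maximum matching size = 3

Maximum matching: {(W3,J3), (W4,J2), (W5,J1)}
Size: 3

This assigns 3 workers to 3 distinct jobs.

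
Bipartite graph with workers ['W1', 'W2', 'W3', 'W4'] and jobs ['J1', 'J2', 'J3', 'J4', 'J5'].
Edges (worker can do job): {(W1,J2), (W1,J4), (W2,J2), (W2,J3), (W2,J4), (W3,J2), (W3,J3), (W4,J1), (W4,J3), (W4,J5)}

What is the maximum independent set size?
Maximum independent set = 5

By König's theorem:
- Min vertex cover = Max matching = 4
- Max independent set = Total vertices - Min vertex cover
- Max independent set = 9 - 4 = 5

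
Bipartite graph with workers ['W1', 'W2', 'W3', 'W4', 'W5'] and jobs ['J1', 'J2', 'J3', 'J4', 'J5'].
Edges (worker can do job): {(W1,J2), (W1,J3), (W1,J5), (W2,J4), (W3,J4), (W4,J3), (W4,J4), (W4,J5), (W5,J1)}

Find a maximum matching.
Matching: {(W1,J3), (W3,J4), (W4,J5), (W5,J1)}

Maximum matching (size 4):
  W1 → J3
  W3 → J4
  W4 → J5
  W5 → J1

Each worker is assigned to at most one job, and each job to at most one worker.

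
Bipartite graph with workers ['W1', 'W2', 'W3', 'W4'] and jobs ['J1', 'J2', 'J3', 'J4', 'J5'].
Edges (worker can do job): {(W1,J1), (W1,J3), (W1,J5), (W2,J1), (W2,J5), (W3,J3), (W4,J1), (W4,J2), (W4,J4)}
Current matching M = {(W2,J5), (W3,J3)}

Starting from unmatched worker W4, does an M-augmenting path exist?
Yes: W4 → J2

An M-augmenting path alternates non-matching / matching edges, starting and ending at unmatched vertices.
Path: W4 → J2
(J2 is unmatched in M, so the path is augmenting.)
Flipping edges along this path would increase |M| from 2 to 3.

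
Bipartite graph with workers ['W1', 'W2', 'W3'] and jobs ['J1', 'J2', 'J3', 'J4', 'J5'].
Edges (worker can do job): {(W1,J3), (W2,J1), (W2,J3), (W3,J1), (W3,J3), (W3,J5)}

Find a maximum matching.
Matching: {(W1,J3), (W2,J1), (W3,J5)}

Maximum matching (size 3):
  W1 → J3
  W2 → J1
  W3 → J5

Each worker is assigned to at most one job, and each job to at most one worker.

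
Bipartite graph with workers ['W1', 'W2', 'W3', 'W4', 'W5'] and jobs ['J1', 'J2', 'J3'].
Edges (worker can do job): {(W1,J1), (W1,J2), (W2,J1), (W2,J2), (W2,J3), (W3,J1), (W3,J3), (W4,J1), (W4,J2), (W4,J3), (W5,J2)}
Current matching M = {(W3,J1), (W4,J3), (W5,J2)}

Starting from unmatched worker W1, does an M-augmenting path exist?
No augmenting path from W1

Alternating search from W1 reaches jobs: {J1, J2, J3}.
Every reachable job is already matched in M, and following those matched edges back to workers exposes no further unvisited jobs.
No M-augmenting path from W1 exists.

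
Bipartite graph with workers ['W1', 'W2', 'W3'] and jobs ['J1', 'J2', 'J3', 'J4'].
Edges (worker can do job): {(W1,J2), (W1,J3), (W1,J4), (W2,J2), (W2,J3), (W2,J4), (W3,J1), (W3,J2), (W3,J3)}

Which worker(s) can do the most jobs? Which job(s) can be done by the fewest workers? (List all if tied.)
Most versatile: W1, W2, W3 (3 jobs); Least covered: J1 (1 workers)

Worker degrees (jobs they can do): W1:3, W2:3, W3:3
Job degrees (workers who can do it): J1:1, J2:3, J3:3, J4:2

Maximum worker degree is 3, achieved by: W1, W2, W3
Minimum job degree is 1, achieved by: J1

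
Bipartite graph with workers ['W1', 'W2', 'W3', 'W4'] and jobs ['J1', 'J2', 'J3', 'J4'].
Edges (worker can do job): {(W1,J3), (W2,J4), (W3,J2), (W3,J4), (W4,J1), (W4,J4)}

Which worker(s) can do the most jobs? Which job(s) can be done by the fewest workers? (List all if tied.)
Most versatile: W3, W4 (2 jobs); Least covered: J1, J2, J3 (1 workers)

Worker degrees (jobs they can do): W1:1, W2:1, W3:2, W4:2
Job degrees (workers who can do it): J1:1, J2:1, J3:1, J4:3

Maximum worker degree is 2, achieved by: W3, W4
Minimum job degree is 1, achieved by: J1, J2, J3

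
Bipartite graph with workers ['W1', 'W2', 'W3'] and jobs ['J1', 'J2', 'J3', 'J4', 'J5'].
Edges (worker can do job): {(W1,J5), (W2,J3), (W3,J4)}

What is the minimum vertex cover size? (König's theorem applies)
Minimum vertex cover size = 3

By König's theorem: in bipartite graphs,
min vertex cover = max matching = 3

Maximum matching has size 3, so minimum vertex cover also has size 3.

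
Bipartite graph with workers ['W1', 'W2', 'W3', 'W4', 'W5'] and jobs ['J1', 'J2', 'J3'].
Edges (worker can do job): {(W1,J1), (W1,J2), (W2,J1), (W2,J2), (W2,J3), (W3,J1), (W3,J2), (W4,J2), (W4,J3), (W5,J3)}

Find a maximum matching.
Matching: {(W3,J1), (W4,J2), (W5,J3)}

Maximum matching (size 3):
  W3 → J1
  W4 → J2
  W5 → J3

Each worker is assigned to at most one job, and each job to at most one worker.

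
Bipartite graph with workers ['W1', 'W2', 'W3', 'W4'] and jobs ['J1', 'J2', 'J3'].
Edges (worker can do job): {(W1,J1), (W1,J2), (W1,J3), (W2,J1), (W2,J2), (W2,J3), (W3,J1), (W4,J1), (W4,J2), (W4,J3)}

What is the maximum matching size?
Maximum matching size = 3

Maximum matching: {(W1,J2), (W3,J1), (W4,J3)}
Size: 3

This assigns 3 workers to 3 distinct jobs.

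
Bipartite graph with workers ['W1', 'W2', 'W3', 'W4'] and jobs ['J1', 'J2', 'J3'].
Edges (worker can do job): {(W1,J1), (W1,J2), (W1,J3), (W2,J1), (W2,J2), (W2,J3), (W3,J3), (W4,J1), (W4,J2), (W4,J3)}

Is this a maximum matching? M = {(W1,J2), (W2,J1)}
No, size 2 is not maximum

Proposed matching has size 2.
Maximum matching size for this graph: 3.

This is NOT maximum - can be improved to size 3.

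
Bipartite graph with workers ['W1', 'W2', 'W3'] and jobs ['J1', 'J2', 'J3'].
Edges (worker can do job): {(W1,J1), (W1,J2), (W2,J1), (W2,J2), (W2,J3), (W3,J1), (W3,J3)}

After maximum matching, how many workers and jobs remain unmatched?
Unmatched: 0 workers, 0 jobs

Maximum matching size: 3
Workers: 3 total, 3 matched, 0 unmatched
Jobs: 3 total, 3 matched, 0 unmatched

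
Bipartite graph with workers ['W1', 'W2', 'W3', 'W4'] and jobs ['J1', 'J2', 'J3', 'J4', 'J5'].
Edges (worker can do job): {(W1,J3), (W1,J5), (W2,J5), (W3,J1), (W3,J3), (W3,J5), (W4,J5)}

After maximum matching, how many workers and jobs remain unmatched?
Unmatched: 1 workers, 2 jobs

Maximum matching size: 3
Workers: 4 total, 3 matched, 1 unmatched
Jobs: 5 total, 3 matched, 2 unmatched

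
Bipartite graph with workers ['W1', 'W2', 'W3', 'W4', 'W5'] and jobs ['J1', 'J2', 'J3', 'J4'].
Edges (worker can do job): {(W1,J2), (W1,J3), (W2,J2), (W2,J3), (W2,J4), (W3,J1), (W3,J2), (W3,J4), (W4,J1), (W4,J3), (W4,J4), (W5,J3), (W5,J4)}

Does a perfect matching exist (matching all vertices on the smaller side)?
Yes, perfect matching exists (size 4)

Perfect matching: {(W1,J2), (W3,J4), (W4,J1), (W5,J3)}
All 4 vertices on the smaller side are matched.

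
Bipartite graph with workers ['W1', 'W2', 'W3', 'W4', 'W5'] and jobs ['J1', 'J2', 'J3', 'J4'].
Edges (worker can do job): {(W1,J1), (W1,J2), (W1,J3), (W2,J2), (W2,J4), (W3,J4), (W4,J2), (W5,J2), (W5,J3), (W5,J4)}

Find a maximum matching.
Matching: {(W1,J1), (W3,J4), (W4,J2), (W5,J3)}

Maximum matching (size 4):
  W1 → J1
  W3 → J4
  W4 → J2
  W5 → J3

Each worker is assigned to at most one job, and each job to at most one worker.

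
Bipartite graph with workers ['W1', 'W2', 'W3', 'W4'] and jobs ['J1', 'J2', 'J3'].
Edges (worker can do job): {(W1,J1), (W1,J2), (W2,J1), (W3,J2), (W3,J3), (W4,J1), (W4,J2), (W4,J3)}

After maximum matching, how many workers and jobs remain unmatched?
Unmatched: 1 workers, 0 jobs

Maximum matching size: 3
Workers: 4 total, 3 matched, 1 unmatched
Jobs: 3 total, 3 matched, 0 unmatched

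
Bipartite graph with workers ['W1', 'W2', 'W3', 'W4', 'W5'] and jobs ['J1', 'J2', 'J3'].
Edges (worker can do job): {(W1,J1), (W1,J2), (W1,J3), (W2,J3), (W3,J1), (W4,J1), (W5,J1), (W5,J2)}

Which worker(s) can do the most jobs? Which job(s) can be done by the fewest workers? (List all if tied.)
Most versatile: W1 (3 jobs); Least covered: J2, J3 (2 workers)

Worker degrees (jobs they can do): W1:3, W2:1, W3:1, W4:1, W5:2
Job degrees (workers who can do it): J1:4, J2:2, J3:2

Maximum worker degree is 3, achieved by: W1
Minimum job degree is 2, achieved by: J2, J3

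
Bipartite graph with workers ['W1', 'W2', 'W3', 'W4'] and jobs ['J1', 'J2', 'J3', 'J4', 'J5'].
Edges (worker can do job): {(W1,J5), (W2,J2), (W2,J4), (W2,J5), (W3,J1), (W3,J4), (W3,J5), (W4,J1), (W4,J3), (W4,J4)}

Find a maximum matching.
Matching: {(W1,J5), (W2,J2), (W3,J1), (W4,J4)}

Maximum matching (size 4):
  W1 → J5
  W2 → J2
  W3 → J1
  W4 → J4

Each worker is assigned to at most one job, and each job to at most one worker.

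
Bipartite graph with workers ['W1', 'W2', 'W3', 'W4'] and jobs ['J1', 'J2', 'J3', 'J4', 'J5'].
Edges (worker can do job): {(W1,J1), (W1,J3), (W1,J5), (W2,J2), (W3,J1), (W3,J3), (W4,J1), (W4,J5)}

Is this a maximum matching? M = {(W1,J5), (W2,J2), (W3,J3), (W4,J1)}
Yes, size 4 is maximum

Proposed matching has size 4.
Maximum matching size for this graph: 4.

This is a maximum matching.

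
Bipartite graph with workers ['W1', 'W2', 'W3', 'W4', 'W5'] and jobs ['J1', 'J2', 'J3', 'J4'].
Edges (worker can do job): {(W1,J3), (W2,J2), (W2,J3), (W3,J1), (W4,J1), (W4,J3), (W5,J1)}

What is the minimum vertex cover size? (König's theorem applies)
Minimum vertex cover size = 3

By König's theorem: in bipartite graphs,
min vertex cover = max matching = 3

Maximum matching has size 3, so minimum vertex cover also has size 3.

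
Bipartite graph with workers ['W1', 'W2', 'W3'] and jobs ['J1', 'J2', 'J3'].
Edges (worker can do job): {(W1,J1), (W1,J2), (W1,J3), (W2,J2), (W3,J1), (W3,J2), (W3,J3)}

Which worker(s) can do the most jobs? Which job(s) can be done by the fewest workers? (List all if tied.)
Most versatile: W1, W3 (3 jobs); Least covered: J1, J3 (2 workers)

Worker degrees (jobs they can do): W1:3, W2:1, W3:3
Job degrees (workers who can do it): J1:2, J2:3, J3:2

Maximum worker degree is 3, achieved by: W1, W3
Minimum job degree is 2, achieved by: J1, J3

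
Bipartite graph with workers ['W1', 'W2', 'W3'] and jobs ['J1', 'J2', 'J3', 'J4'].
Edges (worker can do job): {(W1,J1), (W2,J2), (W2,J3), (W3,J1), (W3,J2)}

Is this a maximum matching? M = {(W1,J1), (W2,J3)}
No, size 2 is not maximum

Proposed matching has size 2.
Maximum matching size for this graph: 3.

This is NOT maximum - can be improved to size 3.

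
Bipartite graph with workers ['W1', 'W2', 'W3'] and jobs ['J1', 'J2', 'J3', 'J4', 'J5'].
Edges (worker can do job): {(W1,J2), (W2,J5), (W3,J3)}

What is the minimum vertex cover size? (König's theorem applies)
Minimum vertex cover size = 3

By König's theorem: in bipartite graphs,
min vertex cover = max matching = 3

Maximum matching has size 3, so minimum vertex cover also has size 3.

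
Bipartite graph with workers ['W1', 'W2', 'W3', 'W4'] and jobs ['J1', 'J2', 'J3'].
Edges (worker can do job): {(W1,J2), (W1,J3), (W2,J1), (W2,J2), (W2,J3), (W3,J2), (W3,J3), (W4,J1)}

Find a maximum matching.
Matching: {(W1,J3), (W3,J2), (W4,J1)}

Maximum matching (size 3):
  W1 → J3
  W3 → J2
  W4 → J1

Each worker is assigned to at most one job, and each job to at most one worker.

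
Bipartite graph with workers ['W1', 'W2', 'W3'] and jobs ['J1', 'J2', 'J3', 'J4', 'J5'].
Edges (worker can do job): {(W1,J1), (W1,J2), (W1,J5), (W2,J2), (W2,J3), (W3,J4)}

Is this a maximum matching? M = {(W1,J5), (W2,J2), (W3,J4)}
Yes, size 3 is maximum

Proposed matching has size 3.
Maximum matching size for this graph: 3.

This is a maximum matching.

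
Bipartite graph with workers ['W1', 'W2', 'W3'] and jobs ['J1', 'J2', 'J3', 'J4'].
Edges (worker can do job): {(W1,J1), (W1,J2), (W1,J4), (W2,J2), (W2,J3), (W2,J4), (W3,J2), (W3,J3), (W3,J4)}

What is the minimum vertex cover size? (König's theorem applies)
Minimum vertex cover size = 3

By König's theorem: in bipartite graphs,
min vertex cover = max matching = 3

Maximum matching has size 3, so minimum vertex cover also has size 3.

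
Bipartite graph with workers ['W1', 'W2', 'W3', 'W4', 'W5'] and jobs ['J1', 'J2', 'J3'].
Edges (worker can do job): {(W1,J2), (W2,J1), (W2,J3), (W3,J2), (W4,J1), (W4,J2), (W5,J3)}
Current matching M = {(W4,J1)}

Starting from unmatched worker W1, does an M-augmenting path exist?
Yes: W1 → J2

An M-augmenting path alternates non-matching / matching edges, starting and ending at unmatched vertices.
Path: W1 → J2
(J2 is unmatched in M, so the path is augmenting.)
Flipping edges along this path would increase |M| from 1 to 2.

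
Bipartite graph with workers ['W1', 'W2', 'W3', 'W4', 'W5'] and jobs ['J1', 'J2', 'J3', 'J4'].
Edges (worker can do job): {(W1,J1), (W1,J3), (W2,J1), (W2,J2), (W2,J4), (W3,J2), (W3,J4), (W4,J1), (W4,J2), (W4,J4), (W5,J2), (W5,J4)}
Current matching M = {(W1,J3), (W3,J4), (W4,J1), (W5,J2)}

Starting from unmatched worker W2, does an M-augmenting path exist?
No augmenting path from W2

Alternating search from W2 reaches jobs: {J1, J2, J4}.
Every reachable job is already matched in M, and following those matched edges back to workers exposes no further unvisited jobs.
No M-augmenting path from W2 exists.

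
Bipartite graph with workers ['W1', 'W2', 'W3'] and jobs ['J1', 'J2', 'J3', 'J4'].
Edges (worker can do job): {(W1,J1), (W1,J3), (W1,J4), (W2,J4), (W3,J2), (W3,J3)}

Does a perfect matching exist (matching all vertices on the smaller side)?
Yes, perfect matching exists (size 3)

Perfect matching: {(W1,J1), (W2,J4), (W3,J3)}
All 3 vertices on the smaller side are matched.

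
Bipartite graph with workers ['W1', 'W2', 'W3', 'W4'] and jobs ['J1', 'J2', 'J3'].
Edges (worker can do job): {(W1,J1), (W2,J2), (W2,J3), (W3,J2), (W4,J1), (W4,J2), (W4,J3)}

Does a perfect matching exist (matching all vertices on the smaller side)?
Yes, perfect matching exists (size 3)

Perfect matching: {(W2,J3), (W3,J2), (W4,J1)}
All 3 vertices on the smaller side are matched.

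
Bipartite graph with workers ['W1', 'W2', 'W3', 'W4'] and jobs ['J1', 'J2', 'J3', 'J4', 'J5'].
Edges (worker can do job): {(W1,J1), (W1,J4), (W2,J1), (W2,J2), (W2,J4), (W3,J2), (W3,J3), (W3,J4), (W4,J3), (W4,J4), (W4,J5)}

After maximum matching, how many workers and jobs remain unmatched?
Unmatched: 0 workers, 1 jobs

Maximum matching size: 4
Workers: 4 total, 4 matched, 0 unmatched
Jobs: 5 total, 4 matched, 1 unmatched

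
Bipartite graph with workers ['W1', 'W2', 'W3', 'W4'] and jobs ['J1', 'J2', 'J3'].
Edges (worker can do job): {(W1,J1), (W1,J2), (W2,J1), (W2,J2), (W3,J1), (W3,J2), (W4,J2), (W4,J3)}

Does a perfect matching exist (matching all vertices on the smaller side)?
Yes, perfect matching exists (size 3)

Perfect matching: {(W1,J2), (W3,J1), (W4,J3)}
All 3 vertices on the smaller side are matched.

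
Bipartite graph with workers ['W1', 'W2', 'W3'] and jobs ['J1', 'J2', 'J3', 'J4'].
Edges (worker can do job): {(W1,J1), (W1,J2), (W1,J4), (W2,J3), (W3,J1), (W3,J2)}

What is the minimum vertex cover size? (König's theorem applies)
Minimum vertex cover size = 3

By König's theorem: in bipartite graphs,
min vertex cover = max matching = 3

Maximum matching has size 3, so minimum vertex cover also has size 3.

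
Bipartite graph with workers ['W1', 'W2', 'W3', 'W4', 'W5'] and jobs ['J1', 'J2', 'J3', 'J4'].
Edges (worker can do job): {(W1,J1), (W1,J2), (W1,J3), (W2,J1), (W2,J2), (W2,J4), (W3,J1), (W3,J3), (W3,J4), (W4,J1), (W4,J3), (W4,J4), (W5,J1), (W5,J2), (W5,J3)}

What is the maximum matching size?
Maximum matching size = 4

Maximum matching: {(W1,J2), (W3,J4), (W4,J1), (W5,J3)}
Size: 4

This assigns 4 workers to 4 distinct jobs.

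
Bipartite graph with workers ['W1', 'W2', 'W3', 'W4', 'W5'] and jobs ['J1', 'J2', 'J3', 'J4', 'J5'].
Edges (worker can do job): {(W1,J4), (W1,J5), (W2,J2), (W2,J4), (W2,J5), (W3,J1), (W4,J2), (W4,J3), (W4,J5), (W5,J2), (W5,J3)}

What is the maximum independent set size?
Maximum independent set = 5

By König's theorem:
- Min vertex cover = Max matching = 5
- Max independent set = Total vertices - Min vertex cover
- Max independent set = 10 - 5 = 5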